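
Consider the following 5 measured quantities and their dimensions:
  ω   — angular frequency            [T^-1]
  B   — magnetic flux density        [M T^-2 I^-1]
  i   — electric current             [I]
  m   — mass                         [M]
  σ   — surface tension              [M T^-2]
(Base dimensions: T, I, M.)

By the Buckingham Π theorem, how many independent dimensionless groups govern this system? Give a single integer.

Write exponents as rows T,I,M / cols ω,B,i,m,σ:
  T: [-1 -2  0  0 -2]
  I: [ 0 -1  1  0  0]
  M: [ 0  1  0  1  1]
Row reduction gives pivot columns ω,B,i; rank = 3
Π count = n − r = 5 − 3 = 2

2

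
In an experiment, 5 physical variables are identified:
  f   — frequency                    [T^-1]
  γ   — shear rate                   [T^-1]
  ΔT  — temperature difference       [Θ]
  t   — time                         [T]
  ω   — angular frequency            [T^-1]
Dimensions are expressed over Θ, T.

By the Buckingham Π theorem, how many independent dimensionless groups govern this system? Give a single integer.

Exponent matrix [Θ,T] × [f,γ,ΔT,t,ω]:
  Θ: [ 0  0  1  0  0]
  T: [-1 -1  0  1 -1]
Echelon form has 2 nonzero rows (pivots: f,ΔT)
Π count = n − r = 5 − 2 = 3

3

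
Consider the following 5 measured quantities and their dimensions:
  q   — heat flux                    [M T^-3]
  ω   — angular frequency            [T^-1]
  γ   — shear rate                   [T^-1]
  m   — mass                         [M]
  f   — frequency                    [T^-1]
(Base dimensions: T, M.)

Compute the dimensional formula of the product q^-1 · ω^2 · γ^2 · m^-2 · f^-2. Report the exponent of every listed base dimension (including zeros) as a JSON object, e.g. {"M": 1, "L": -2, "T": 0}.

Exponent matrix [T,M] × [q,ω,γ,m,f]:
  T: [-3 -1 -1  0 -1]
  M: [ 1  0  0  1  0]
  [T]: (-1)·-3+(2)·-1+(2)·-1+(-2)·0+(-2)·-1 = 1
  [M]: (-1)·1+(2)·0+(2)·0+(-2)·1+(-2)·0 = -3
⇒ T M^-3

{"T": 1, "M": -3}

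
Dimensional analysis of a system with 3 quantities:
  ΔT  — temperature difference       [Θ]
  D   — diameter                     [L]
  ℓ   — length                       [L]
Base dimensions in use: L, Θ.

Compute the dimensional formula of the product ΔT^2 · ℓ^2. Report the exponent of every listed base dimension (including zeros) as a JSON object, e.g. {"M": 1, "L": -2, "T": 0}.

{"L": 2, "Θ": 2}

Write exponents as rows L,Θ / cols ΔT,D,ℓ:
  L: [ 0  1  1]
  Θ: [ 1  0  0]
  [L]: (2)·0+(2)·1 = 2
  [Θ]: (2)·1+(2)·0 = 2
⇒ L^2 Θ^2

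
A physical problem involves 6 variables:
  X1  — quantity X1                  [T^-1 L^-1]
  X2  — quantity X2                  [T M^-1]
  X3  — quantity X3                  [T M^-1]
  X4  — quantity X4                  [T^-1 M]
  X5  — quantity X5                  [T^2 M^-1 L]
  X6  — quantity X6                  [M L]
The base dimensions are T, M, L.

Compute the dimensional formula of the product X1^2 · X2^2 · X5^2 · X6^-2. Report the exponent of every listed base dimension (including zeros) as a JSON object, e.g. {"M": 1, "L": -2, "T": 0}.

{"T": 4, "M": -6, "L": -2}

Write exponents as rows T,M,L / cols X1,X2,X3,X4,X5,X6:
  T: [-1  1  1 -1  2  0]
  M: [ 0 -1 -1  1 -1  1]
  L: [-1  0  0  0  1  1]
  [T]: (2)·-1+(2)·1+(2)·2+(-2)·0 = 4
  [M]: (2)·0+(2)·-1+(2)·-1+(-2)·1 = -6
  [L]: (2)·-1+(2)·0+(2)·1+(-2)·1 = -2
⇒ T^4 M^-6 L^-2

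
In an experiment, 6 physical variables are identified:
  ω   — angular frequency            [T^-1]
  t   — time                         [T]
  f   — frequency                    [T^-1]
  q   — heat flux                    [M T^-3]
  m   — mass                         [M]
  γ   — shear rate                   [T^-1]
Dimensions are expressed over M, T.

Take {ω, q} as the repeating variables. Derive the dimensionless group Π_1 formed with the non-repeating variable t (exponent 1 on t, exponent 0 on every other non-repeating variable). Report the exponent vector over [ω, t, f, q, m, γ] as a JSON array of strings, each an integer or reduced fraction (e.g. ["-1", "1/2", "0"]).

["1", "1", "0", "0", "0", "0"]

Dimensional matrix (M×T by ω×t×f×q×m×γ):
  M: [ 0  0  0  1  1  0]
  T: [-1  1 -1 -3  0 -1]
Row reduction gives pivot columns ω,q; rank = 2
Pivot set = {ω,q}, free = {t,f,m,γ}
RREF:
  r0: [   1   -1    1    0   -3    1]
  r1: [   0    0    0    1    1    0]
Fix exponent of t at 1, f at 0, m at 0, γ at 0; solve each RREF row for its pivot's exponent:
  r0: exp(ω) + (-1)·1 = 0 ⇒ exp(ω) = 1
  r1: exp(q) + (0)·1 = 0 ⇒ exp(q) = 0
Π_1 = ω · t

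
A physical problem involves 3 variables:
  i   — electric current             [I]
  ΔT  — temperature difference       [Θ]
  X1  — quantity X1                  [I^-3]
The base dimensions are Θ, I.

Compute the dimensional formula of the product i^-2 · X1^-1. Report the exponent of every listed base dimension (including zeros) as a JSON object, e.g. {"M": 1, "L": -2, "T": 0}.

{"Θ": 0, "I": 1}

Write exponents as rows Θ,I / cols i,ΔT,X1:
  Θ: [ 0  1  0]
  I: [ 1  0 -3]
  [Θ]: (-2)·0+(-1)·0 = 0
  [I]: (-2)·1+(-1)·-3 = 1
⇒ I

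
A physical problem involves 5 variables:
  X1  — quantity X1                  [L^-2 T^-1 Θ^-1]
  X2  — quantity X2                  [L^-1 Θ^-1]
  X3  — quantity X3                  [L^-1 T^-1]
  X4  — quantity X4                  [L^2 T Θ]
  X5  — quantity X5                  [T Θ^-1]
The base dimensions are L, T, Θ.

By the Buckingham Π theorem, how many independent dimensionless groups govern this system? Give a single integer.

Write exponents as rows L,T,Θ / cols X1,X2,X3,X4,X5:
  L: [-2 -1 -1  2  0]
  T: [-1  0 -1  1  1]
  Θ: [-1 -1  0  1 -1]
RREF → pivots at {X1,X2} ⇒ r = 2
Π count = n − r = 5 − 2 = 3

3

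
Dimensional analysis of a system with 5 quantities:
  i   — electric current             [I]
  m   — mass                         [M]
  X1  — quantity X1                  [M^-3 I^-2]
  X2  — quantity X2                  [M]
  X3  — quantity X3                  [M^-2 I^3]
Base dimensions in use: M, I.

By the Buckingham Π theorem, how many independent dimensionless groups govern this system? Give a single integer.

3

Write exponents as rows M,I / cols i,m,X1,X2,X3:
  M: [ 0  1 -3  1 -2]
  I: [ 1  0 -2  0  3]
Echelon form has 2 nonzero rows (pivots: i,m)
5 vars − rank 2 = 3 Π groups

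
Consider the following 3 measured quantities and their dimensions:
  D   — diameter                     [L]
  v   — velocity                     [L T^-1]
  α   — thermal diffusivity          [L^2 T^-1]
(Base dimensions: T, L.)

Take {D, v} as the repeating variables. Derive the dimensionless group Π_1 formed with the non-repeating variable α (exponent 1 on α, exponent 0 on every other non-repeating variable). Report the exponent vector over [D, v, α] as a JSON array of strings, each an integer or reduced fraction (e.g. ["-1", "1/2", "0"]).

["-1", "-1", "1"]

Exponent matrix [T,L] × [D,v,α]:
  T: [ 0 -1 -1]
  L: [ 1  1  2]
Echelon form has 2 nonzero rows (pivots: D,v)
Repeat: D,v; free: α
RREF:
  r0: [   1    0    1]
  r1: [   0    1    1]
Fix exponent of α at 1; solve each RREF row for its pivot's exponent:
  r0: exp(D) + (1)·1 = 0 ⇒ exp(D) = -1
  r1: exp(v) + (1)·1 = 0 ⇒ exp(v) = -1
Π_1 = D^-1 · v^-1 · α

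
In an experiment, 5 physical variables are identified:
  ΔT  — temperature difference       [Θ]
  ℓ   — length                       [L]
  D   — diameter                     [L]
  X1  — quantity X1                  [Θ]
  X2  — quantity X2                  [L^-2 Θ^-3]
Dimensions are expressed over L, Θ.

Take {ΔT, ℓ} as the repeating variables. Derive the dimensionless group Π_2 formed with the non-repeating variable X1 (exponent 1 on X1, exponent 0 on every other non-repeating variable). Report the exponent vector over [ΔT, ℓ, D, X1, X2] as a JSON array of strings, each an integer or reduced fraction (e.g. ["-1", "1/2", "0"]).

Write exponents as rows L,Θ / cols ΔT,ℓ,D,X1,X2:
  L: [ 0  1  1  0 -2]
  Θ: [ 1  0  0  1 -3]
RREF → pivots at {ΔT,ℓ} ⇒ r = 2
Repeat: ΔT,ℓ; free: D,X1,X2
RREF:
  r0: [   1    0    0    1   -3]
  r1: [   0    1    1    0   -2]
Fix exponent of X1 at 1, D at 0, X2 at 0; solve each RREF row for its pivot's exponent:
  r0: exp(ΔT) + (1)·1 = 0 ⇒ exp(ΔT) = -1
  r1: exp(ℓ) + (0)·1 = 0 ⇒ exp(ℓ) = 0
Π_2 = ΔT^-1 · X1

["-1", "0", "0", "1", "0"]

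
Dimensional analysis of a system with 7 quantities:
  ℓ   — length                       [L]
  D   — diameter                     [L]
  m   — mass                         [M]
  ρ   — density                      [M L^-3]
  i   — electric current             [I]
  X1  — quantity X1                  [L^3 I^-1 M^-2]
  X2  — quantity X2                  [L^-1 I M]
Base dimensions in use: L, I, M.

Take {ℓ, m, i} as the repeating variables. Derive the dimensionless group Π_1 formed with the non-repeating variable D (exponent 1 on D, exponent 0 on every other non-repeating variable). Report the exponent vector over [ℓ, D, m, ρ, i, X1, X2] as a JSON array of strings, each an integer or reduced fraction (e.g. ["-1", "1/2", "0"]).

Dimensional matrix (L×I×M by ℓ×D×m×ρ×i×X1×X2):
  L: [ 1  1  0 -3  0  3 -1]
  I: [ 0  0  0  0  1 -1  1]
  M: [ 0  0  1  1  0 -2  1]
Echelon form has 3 nonzero rows (pivots: ℓ,m,i)
Repeat: ℓ,m,i; free: D,ρ,X1,X2
RREF:
  r0: [   1    1    0   -3    0    3   -1]
  r1: [   0    0    1    1    0   -2    1]
  r2: [   0    0    0    0    1   -1    1]
Fix exponent of D at 1, ρ at 0, X1 at 0, X2 at 0; solve each RREF row for its pivot's exponent:
  r0: exp(ℓ) + (1)·1 = 0 ⇒ exp(ℓ) = -1
  r1: exp(m) + (0)·1 = 0 ⇒ exp(m) = 0
  r2: exp(i) + (0)·1 = 0 ⇒ exp(i) = 0
Π_1 = ℓ^-1 · D

["-1", "1", "0", "0", "0", "0", "0"]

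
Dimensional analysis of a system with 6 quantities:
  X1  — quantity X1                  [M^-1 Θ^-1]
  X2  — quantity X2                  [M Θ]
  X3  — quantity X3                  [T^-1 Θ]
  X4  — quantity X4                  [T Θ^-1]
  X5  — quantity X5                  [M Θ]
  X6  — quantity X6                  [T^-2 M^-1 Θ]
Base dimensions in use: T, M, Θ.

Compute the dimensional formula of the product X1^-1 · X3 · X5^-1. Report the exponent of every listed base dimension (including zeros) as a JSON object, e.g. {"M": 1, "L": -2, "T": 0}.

Write exponents as rows T,M,Θ / cols X1,X2,X3,X4,X5,X6:
  T: [ 0  0 -1  1  0 -2]
  M: [-1  1  0  0  1 -1]
  Θ: [-1  1  1 -1  1  1]
  [T]: (-1)·0+(1)·-1+(-1)·0 = -1
  [M]: (-1)·-1+(1)·0+(-1)·1 = 0
  [Θ]: (-1)·-1+(1)·1+(-1)·1 = 1
⇒ T^-1 Θ

{"T": -1, "M": 0, "Θ": 1}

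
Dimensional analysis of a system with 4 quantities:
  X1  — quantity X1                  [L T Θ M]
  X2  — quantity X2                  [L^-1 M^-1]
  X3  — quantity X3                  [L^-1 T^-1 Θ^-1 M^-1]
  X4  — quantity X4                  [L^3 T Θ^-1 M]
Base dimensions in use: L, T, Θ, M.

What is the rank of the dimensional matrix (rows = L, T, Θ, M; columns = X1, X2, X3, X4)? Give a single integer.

3

Dimensional matrix (L×T×Θ×M by X1×X2×X3×X4):
  L: [ 1 -1 -1  3]
  T: [ 1  0 -1  1]
  Θ: [ 1  0 -1 -1]
  M: [ 1 -1 -1  1]
Row reduction gives pivot columns X1,X2,X4; rank = 3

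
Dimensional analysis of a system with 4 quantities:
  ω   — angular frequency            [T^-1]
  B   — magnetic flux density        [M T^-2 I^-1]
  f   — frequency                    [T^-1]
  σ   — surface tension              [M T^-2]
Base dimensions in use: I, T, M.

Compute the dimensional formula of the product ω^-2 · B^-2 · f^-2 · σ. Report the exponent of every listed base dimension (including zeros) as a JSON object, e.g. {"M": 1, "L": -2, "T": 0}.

Exponent matrix [I,T,M] × [ω,B,f,σ]:
  I: [ 0 -1  0  0]
  T: [-1 -2 -1 -2]
  M: [ 0  1  0  1]
  [I]: (-2)·0+(-2)·-1+(-2)·0+(1)·0 = 2
  [T]: (-2)·-1+(-2)·-2+(-2)·-1+(1)·-2 = 6
  [M]: (-2)·0+(-2)·1+(-2)·0+(1)·1 = -1
⇒ I^2 T^6 M^-1

{"I": 2, "T": 6, "M": -1}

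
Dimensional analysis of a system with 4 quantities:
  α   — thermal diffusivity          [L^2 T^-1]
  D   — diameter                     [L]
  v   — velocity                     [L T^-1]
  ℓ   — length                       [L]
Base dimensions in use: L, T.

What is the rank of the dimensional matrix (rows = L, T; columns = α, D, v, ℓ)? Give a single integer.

2

Exponent matrix [L,T] × [α,D,v,ℓ]:
  L: [ 2  1  1  1]
  T: [-1  0 -1  0]
RREF → pivots at {α,D} ⇒ r = 2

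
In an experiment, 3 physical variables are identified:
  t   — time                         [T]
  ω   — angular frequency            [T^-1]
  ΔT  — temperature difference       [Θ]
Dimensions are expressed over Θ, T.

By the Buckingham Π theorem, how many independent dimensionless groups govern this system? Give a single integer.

Write exponents as rows Θ,T / cols t,ω,ΔT:
  Θ: [ 0  0  1]
  T: [ 1 -1  0]
RREF → pivots at {t,ΔT} ⇒ r = 2
3 vars − rank 2 = 1 Π group

1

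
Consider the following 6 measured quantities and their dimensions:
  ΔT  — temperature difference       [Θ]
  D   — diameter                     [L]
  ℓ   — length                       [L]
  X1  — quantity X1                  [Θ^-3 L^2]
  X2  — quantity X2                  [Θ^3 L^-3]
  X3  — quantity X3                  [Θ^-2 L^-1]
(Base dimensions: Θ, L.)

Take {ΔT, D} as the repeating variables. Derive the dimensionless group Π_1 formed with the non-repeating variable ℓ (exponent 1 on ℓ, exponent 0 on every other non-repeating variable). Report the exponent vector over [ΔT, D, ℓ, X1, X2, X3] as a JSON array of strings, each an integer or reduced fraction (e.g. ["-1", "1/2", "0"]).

Exponent matrix [Θ,L] × [ΔT,D,ℓ,X1,X2,X3]:
  Θ: [ 1  0  0 -3  3 -2]
  L: [ 0  1  1  2 -3 -1]
RREF → pivots at {ΔT,D} ⇒ r = 2
Repeat: ΔT,D; free: ℓ,X1,X2,X3
RREF:
  r0: [   1    0    0   -3    3   -2]
  r1: [   0    1    1    2   -3   -1]
Fix exponent of ℓ at 1, X1 at 0, X2 at 0, X3 at 0; solve each RREF row for its pivot's exponent:
  r0: exp(ΔT) + (0)·1 = 0 ⇒ exp(ΔT) = 0
  r1: exp(D) + (1)·1 = 0 ⇒ exp(D) = -1
Π_1 = D^-1 · ℓ

["0", "-1", "1", "0", "0", "0"]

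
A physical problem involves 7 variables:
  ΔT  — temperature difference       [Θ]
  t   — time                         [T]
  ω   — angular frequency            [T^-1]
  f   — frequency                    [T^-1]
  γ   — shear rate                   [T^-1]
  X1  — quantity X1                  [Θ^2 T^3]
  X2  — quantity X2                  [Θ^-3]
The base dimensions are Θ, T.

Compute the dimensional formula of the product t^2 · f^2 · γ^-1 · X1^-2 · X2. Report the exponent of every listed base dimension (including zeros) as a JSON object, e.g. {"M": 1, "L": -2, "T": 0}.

Write exponents as rows Θ,T / cols ΔT,t,ω,f,γ,X1,X2:
  Θ: [ 1  0  0  0  0  2 -3]
  T: [ 0  1 -1 -1 -1  3  0]
  [Θ]: (2)·0+(2)·0+(-1)·0+(-2)·2+(1)·-3 = -7
  [T]: (2)·1+(2)·-1+(-1)·-1+(-2)·3+(1)·0 = -5
⇒ Θ^-7 T^-5

{"Θ": -7, "T": -5}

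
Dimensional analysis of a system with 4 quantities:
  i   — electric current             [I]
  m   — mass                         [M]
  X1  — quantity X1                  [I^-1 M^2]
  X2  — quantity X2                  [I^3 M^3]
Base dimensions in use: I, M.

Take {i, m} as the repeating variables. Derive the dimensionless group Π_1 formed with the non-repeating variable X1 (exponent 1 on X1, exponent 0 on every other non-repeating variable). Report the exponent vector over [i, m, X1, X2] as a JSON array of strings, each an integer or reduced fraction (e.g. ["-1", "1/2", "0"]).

["1", "-2", "1", "0"]

Dimensional matrix (I×M by i×m×X1×X2):
  I: [ 1  0 -1  3]
  M: [ 0  1  2  3]
Row reduction gives pivot columns i,m; rank = 2
Repeat: i,m; free: X1,X2
RREF:
  r0: [   1    0   -1    3]
  r1: [   0    1    2    3]
Fix exponent of X1 at 1, X2 at 0; solve each RREF row for its pivot's exponent:
  r0: exp(i) + (-1)·1 = 0 ⇒ exp(i) = 1
  r1: exp(m) + (2)·1 = 0 ⇒ exp(m) = -2
Π_1 = i · m^-2 · X1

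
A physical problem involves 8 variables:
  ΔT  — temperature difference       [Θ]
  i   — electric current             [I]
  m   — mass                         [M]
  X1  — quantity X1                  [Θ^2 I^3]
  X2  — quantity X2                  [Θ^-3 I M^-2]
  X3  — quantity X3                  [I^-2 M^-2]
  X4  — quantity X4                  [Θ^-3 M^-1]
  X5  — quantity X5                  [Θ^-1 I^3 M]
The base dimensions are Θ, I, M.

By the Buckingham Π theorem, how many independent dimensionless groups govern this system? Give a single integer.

5

Write exponents as rows Θ,I,M / cols ΔT,i,m,X1,X2,X3,X4,X5:
  Θ: [ 1  0  0  2 -3  0 -3 -1]
  I: [ 0  1  0  3  1 -2  0  3]
  M: [ 0  0  1  0 -2 -2 -1  1]
Echelon form has 3 nonzero rows (pivots: ΔT,i,m)
n=8, r=3 ⇒ 5 dimensionless groups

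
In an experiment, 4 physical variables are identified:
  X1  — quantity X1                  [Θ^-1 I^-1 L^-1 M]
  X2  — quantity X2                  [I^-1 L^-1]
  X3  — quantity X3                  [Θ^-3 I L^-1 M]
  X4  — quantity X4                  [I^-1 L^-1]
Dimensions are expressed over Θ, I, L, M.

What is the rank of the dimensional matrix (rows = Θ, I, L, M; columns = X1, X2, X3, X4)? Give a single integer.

3

Dimensional matrix (Θ×I×L×M by X1×X2×X3×X4):
  Θ: [-1  0 -3  0]
  I: [-1 -1  1 -1]
  L: [-1 -1 -1 -1]
  M: [ 1  0  1  0]
Row reduction gives pivot columns X1,X2,X3; rank = 3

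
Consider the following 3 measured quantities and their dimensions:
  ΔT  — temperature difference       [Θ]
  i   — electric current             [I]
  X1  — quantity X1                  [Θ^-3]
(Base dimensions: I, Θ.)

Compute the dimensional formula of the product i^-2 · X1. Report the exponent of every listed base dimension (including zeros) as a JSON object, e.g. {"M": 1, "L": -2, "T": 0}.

{"I": -2, "Θ": -3}

Dimensional matrix (I×Θ by ΔT×i×X1):
  I: [ 0  1  0]
  Θ: [ 1  0 -3]
  [I]: (-2)·1+(1)·0 = -2
  [Θ]: (-2)·0+(1)·-3 = -3
⇒ I^-2 Θ^-3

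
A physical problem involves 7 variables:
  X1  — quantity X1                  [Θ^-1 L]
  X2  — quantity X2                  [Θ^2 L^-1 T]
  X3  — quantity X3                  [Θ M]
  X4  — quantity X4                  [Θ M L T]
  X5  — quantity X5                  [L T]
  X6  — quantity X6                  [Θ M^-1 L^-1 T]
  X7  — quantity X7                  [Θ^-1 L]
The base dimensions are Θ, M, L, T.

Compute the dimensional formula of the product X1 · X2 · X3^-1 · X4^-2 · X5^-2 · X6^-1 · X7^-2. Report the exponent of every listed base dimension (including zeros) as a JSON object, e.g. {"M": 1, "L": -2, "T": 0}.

{"Θ": -1, "M": -2, "L": -5, "T": -4}

Exponent matrix [Θ,M,L,T] × [X1,X2,X3,X4,X5,X6,X7]:
  Θ: [-1  2  1  1  0  1 -1]
  M: [ 0  0  1  1  0 -1  0]
  L: [ 1 -1  0  1  1 -1  1]
  T: [ 0  1  0  1  1  1  0]
  [Θ]: (1)·-1+(1)·2+(-1)·1+(-2)·1+(-2)·0+(-1)·1+(-2)·-1 = -1
  [M]: (1)·0+(1)·0+(-1)·1+(-2)·1+(-2)·0+(-1)·-1+(-2)·0 = -2
  [L]: (1)·1+(1)·-1+(-1)·0+(-2)·1+(-2)·1+(-1)·-1+(-2)·1 = -5
  [T]: (1)·0+(1)·1+(-1)·0+(-2)·1+(-2)·1+(-1)·1+(-2)·0 = -4
⇒ Θ^-1 M^-2 L^-5 T^-4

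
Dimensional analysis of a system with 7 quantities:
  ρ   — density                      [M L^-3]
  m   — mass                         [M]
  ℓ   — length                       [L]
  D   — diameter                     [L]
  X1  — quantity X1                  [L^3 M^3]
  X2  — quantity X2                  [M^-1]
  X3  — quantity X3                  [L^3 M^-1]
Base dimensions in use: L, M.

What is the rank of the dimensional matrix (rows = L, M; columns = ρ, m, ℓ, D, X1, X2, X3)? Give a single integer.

Write exponents as rows L,M / cols ρ,m,ℓ,D,X1,X2,X3:
  L: [-3  0  1  1  3  0  3]
  M: [ 1  1  0  0  3 -1 -1]
Row reduction gives pivot columns ρ,m; rank = 2

2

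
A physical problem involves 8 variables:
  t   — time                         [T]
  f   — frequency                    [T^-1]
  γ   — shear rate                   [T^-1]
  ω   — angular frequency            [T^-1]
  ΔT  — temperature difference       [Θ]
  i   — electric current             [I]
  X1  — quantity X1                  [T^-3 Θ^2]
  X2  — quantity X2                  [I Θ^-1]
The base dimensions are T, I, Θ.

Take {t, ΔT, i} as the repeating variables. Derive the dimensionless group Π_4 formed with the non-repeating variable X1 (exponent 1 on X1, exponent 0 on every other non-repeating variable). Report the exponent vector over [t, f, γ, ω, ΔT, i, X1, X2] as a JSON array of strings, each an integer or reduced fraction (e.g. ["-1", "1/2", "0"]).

["3", "0", "0", "0", "-2", "0", "1", "0"]

Exponent matrix [T,I,Θ] × [t,f,γ,ω,ΔT,i,X1,X2]:
  T: [ 1 -1 -1 -1  0  0 -3  0]
  I: [ 0  0  0  0  0  1  0  1]
  Θ: [ 0  0  0  0  1  0  2 -1]
RREF → pivots at {t,ΔT,i} ⇒ r = 3
Repeat: t,ΔT,i; free: f,γ,ω,X1,X2
RREF:
  r0: [   1   -1   -1   -1    0    0   -3    0]
  r1: [   0    0    0    0    1    0    2   -1]
  r2: [   0    0    0    0    0    1    0    1]
Fix exponent of X1 at 1, f at 0, γ at 0, ω at 0, X2 at 0; solve each RREF row for its pivot's exponent:
  r0: exp(t) + (-3)·1 = 0 ⇒ exp(t) = 3
  r1: exp(ΔT) + (2)·1 = 0 ⇒ exp(ΔT) = -2
  r2: exp(i) + (0)·1 = 0 ⇒ exp(i) = 0
Π_4 = t^3 · ΔT^-2 · X1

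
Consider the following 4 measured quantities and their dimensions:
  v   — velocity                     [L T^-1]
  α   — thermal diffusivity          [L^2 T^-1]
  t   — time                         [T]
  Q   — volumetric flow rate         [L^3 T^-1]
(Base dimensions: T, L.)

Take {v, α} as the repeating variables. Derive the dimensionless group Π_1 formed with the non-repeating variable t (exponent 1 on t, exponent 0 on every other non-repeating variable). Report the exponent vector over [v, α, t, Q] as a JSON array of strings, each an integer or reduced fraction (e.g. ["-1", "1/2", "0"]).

Exponent matrix [T,L] × [v,α,t,Q]:
  T: [-1 -1  1 -1]
  L: [ 1  2  0  3]
RREF → pivots at {v,α} ⇒ r = 2
Repeat: v,α; free: t,Q
RREF:
  r0: [   1    0   -2   -1]
  r1: [   0    1    1    2]
Fix exponent of t at 1, Q at 0; solve each RREF row for its pivot's exponent:
  r0: exp(v) + (-2)·1 = 0 ⇒ exp(v) = 2
  r1: exp(α) + (1)·1 = 0 ⇒ exp(α) = -1
Π_1 = v^2 · α^-1 · t

["2", "-1", "1", "0"]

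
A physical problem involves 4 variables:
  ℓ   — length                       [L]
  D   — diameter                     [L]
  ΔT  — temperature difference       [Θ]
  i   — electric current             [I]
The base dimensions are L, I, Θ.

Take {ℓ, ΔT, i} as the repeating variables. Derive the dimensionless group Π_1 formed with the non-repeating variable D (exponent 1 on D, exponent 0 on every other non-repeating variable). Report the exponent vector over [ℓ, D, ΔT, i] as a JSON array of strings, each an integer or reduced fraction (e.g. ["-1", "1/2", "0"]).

Write exponents as rows L,I,Θ / cols ℓ,D,ΔT,i:
  L: [ 1  1  0  0]
  I: [ 0  0  0  1]
  Θ: [ 0  0  1  0]
Row reduction gives pivot columns ℓ,ΔT,i; rank = 3
Repeat: ℓ,ΔT,i; free: D
RREF:
  r0: [   1    1    0    0]
  r1: [   0    0    1    0]
  r2: [   0    0    0    1]
Fix exponent of D at 1; solve each RREF row for its pivot's exponent:
  r0: exp(ℓ) + (1)·1 = 0 ⇒ exp(ℓ) = -1
  r1: exp(ΔT) + (0)·1 = 0 ⇒ exp(ΔT) = 0
  r2: exp(i) + (0)·1 = 0 ⇒ exp(i) = 0
Π_1 = ℓ^-1 · D

["-1", "1", "0", "0"]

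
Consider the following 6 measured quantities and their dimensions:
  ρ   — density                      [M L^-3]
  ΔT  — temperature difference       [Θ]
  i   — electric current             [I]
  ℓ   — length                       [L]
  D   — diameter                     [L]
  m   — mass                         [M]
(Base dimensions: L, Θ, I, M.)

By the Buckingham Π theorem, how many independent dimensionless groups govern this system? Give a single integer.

Exponent matrix [L,Θ,I,M] × [ρ,ΔT,i,ℓ,D,m]:
  L: [-3  0  0  1  1  0]
  Θ: [ 0  1  0  0  0  0]
  I: [ 0  0  1  0  0  0]
  M: [ 1  0  0  0  0  1]
Echelon form has 4 nonzero rows (pivots: ρ,ΔT,i,ℓ)
6 vars − rank 4 = 2 Π groups

2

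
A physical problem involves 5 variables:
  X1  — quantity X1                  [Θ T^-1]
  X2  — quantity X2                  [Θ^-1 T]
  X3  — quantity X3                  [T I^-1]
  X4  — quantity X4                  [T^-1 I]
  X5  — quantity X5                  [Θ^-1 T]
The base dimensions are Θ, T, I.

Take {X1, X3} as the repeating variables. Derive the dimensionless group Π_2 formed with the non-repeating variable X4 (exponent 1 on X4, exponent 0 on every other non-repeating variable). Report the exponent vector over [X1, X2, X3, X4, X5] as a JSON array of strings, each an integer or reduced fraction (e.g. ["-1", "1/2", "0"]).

["0", "0", "1", "1", "0"]

Write exponents as rows Θ,T,I / cols X1,X2,X3,X4,X5:
  Θ: [ 1 -1  0  0 -1]
  T: [-1  1  1 -1  1]
  I: [ 0  0 -1  1  0]
Row reduction gives pivot columns X1,X3; rank = 2
Pivot set = {X1,X3}, free = {X2,X4,X5}
RREF:
  r0: [   1   -1    0    0   -1]
  r1: [   0    0    1   -1    0]
  r2: [   0    0    0    0    0]
Fix exponent of X4 at 1, X2 at 0, X5 at 0; solve each RREF row for its pivot's exponent:
  r0: exp(X1) + (0)·1 = 0 ⇒ exp(X1) = 0
  r1: exp(X3) + (-1)·1 = 0 ⇒ exp(X3) = 1
Π_2 = X3 · X4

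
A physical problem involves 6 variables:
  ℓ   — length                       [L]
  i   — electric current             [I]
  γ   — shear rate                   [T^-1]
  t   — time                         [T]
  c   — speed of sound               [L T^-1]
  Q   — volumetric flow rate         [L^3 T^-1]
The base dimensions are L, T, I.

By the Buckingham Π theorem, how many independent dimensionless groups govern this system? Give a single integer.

3

Write exponents as rows L,T,I / cols ℓ,i,γ,t,c,Q:
  L: [ 1  0  0  0  1  3]
  T: [ 0  0 -1  1 -1 -1]
  I: [ 0  1  0  0  0  0]
Echelon form has 3 nonzero rows (pivots: ℓ,i,γ)
6 vars − rank 3 = 3 Π groups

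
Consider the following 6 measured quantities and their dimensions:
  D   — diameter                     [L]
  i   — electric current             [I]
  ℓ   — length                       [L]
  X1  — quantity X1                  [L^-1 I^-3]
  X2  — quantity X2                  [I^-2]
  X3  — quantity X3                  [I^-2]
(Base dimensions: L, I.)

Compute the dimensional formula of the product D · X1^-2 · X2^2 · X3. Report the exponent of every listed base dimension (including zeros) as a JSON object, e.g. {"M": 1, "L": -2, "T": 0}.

Exponent matrix [L,I] × [D,i,ℓ,X1,X2,X3]:
  L: [ 1  0  1 -1  0  0]
  I: [ 0  1  0 -3 -2 -2]
  [L]: (1)·1+(-2)·-1+(2)·0+(1)·0 = 3
  [I]: (1)·0+(-2)·-3+(2)·-2+(1)·-2 = 0
⇒ L^3

{"L": 3, "I": 0}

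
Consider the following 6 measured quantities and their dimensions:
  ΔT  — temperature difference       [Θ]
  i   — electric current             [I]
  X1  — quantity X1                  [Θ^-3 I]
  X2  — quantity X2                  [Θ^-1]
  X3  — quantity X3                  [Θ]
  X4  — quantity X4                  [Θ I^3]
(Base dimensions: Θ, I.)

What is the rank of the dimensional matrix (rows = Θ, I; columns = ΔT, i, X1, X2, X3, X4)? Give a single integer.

Dimensional matrix (Θ×I by ΔT×i×X1×X2×X3×X4):
  Θ: [ 1  0 -3 -1  1  1]
  I: [ 0  1  1  0  0  3]
Echelon form has 2 nonzero rows (pivots: ΔT,i)

2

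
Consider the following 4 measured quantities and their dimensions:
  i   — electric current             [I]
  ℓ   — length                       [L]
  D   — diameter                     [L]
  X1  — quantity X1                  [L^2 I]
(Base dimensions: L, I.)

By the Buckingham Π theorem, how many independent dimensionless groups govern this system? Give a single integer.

Dimensional matrix (L×I by i×ℓ×D×X1):
  L: [ 0  1  1  2]
  I: [ 1  0  0  1]
Row reduction gives pivot columns i,ℓ; rank = 2
4 vars − rank 2 = 2 Π groups

2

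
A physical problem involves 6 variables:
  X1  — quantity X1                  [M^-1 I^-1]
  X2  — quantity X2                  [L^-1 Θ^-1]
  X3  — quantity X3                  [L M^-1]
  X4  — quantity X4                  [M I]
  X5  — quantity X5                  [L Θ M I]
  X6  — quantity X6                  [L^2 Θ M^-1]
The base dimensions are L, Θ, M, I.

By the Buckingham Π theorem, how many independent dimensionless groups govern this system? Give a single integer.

Write exponents as rows L,Θ,M,I / cols X1,X2,X3,X4,X5,X6:
  L: [ 0 -1  1  0  1  2]
  Θ: [ 0 -1  0  0  1  1]
  M: [-1  0 -1  1  1 -1]
  I: [-1  0  0  1  1  0]
RREF → pivots at {X1,X2,X3} ⇒ r = 3
n=6, r=3 ⇒ 3 dimensionless groups

3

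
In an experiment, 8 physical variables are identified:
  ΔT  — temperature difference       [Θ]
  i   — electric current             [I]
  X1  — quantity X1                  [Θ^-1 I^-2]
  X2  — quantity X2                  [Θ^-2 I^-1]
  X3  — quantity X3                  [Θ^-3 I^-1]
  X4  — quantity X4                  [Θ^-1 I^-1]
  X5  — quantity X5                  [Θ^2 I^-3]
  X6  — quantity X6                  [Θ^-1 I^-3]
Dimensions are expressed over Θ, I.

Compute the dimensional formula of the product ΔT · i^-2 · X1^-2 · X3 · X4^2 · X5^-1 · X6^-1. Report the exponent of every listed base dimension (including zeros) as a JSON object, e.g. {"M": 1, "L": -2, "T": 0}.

{"Θ": -3, "I": 5}

Write exponents as rows Θ,I / cols ΔT,i,X1,X2,X3,X4,X5,X6:
  Θ: [ 1  0 -1 -2 -3 -1  2 -1]
  I: [ 0  1 -2 -1 -1 -1 -3 -3]
  [Θ]: (1)·1+(-2)·0+(-2)·-1+(1)·-3+(2)·-1+(-1)·2+(-1)·-1 = -3
  [I]: (1)·0+(-2)·1+(-2)·-2+(1)·-1+(2)·-1+(-1)·-3+(-1)·-3 = 5
⇒ Θ^-3 I^5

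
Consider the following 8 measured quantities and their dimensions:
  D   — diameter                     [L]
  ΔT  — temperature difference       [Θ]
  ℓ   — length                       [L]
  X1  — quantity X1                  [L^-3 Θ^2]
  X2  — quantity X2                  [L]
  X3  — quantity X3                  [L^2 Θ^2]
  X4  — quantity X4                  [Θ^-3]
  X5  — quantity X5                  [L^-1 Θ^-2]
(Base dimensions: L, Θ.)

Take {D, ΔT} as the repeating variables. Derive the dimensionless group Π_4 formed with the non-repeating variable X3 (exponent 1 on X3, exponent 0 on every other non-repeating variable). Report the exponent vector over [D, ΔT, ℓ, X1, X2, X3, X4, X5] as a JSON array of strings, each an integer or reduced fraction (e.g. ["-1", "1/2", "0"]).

["-2", "-2", "0", "0", "0", "1", "0", "0"]

Dimensional matrix (L×Θ by D×ΔT×ℓ×X1×X2×X3×X4×X5):
  L: [ 1  0  1 -3  1  2  0 -1]
  Θ: [ 0  1  0  2  0  2 -3 -2]
Row reduction gives pivot columns D,ΔT; rank = 2
Pivot set = {D,ΔT}, free = {ℓ,X1,X2,X3,X4,X5}
RREF:
  r0: [   1    0    1   -3    1    2    0   -1]
  r1: [   0    1    0    2    0    2   -3   -2]
Fix exponent of X3 at 1, ℓ at 0, X1 at 0, X2 at 0, X4 at 0, X5 at 0; solve each RREF row for its pivot's exponent:
  r0: exp(D) + (2)·1 = 0 ⇒ exp(D) = -2
  r1: exp(ΔT) + (2)·1 = 0 ⇒ exp(ΔT) = -2
Π_4 = D^-2 · ΔT^-2 · X3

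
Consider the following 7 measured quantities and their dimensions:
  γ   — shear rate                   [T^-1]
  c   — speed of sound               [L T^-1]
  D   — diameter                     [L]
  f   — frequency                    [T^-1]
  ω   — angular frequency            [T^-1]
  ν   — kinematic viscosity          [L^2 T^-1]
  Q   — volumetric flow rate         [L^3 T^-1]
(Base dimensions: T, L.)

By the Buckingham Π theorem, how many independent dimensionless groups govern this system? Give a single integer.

Dimensional matrix (T×L by γ×c×D×f×ω×ν×Q):
  T: [-1 -1  0 -1 -1 -1 -1]
  L: [ 0  1  1  0  0  2  3]
RREF → pivots at {γ,c} ⇒ r = 2
n=7, r=2 ⇒ 5 dimensionless groups

5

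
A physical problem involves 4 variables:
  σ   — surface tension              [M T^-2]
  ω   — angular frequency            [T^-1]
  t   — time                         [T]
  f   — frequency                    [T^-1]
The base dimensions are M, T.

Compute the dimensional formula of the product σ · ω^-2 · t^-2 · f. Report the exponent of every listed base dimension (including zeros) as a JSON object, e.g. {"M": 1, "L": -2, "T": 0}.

{"M": 1, "T": -3}

Exponent matrix [M,T] × [σ,ω,t,f]:
  M: [ 1  0  0  0]
  T: [-2 -1  1 -1]
  [M]: (1)·1+(-2)·0+(-2)·0+(1)·0 = 1
  [T]: (1)·-2+(-2)·-1+(-2)·1+(1)·-1 = -3
⇒ M T^-3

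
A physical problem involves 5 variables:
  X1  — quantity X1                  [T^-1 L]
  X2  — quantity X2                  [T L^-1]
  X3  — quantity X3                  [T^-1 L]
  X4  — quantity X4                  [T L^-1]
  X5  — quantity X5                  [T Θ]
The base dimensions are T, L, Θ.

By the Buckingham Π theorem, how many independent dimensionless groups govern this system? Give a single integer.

3

Exponent matrix [T,L,Θ] × [X1,X2,X3,X4,X5]:
  T: [-1  1 -1  1  1]
  L: [ 1 -1  1 -1  0]
  Θ: [ 0  0  0  0  1]
Echelon form has 2 nonzero rows (pivots: X1,X5)
n=5, r=2 ⇒ 3 dimensionless groups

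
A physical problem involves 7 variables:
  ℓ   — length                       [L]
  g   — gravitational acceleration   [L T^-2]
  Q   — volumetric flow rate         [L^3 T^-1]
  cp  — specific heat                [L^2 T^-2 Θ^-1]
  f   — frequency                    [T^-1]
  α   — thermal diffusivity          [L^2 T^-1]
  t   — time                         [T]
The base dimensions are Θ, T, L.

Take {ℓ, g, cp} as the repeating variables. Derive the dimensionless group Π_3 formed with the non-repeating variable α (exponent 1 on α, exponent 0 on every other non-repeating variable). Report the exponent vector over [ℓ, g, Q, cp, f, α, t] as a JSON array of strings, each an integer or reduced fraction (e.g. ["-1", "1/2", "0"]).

Exponent matrix [Θ,T,L] × [ℓ,g,Q,cp,f,α,t]:
  Θ: [ 0  0  0 -1  0  0  0]
  T: [ 0 -2 -1 -2 -1 -1  1]
  L: [ 1  1  3  2  0  2  0]
Echelon form has 3 nonzero rows (pivots: ℓ,g,cp)
Pivot set = {ℓ,g,cp}, free = {Q,f,α,t}
RREF:
  r0: [   1    0  5/2    0 -1/2  3/2  1/2]
  r1: [   0    1  1/2    0  1/2  1/2 -1/2]
  r2: [   0    0    0    1    0    0    0]
Fix exponent of α at 1, Q at 0, f at 0, t at 0; solve each RREF row for its pivot's exponent:
  r0: exp(ℓ) + (3/2)·1 = 0 ⇒ exp(ℓ) = -3/2
  r1: exp(g) + (1/2)·1 = 0 ⇒ exp(g) = -1/2
  r2: exp(cp) + (0)·1 = 0 ⇒ exp(cp) = 0
Π_3 = ℓ^(-3/2) · g^(-1/2) · α

["-3/2", "-1/2", "0", "0", "0", "1", "0"]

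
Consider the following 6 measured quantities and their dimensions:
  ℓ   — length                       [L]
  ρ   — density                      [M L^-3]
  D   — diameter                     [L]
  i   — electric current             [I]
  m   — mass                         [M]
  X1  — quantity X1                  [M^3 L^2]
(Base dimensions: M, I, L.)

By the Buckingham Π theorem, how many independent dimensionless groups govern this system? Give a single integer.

3

Dimensional matrix (M×I×L by ℓ×ρ×D×i×m×X1):
  M: [ 0  1  0  0  1  3]
  I: [ 0  0  0  1  0  0]
  L: [ 1 -3  1  0  0  2]
Echelon form has 3 nonzero rows (pivots: ℓ,ρ,i)
n=6, r=3 ⇒ 3 dimensionless groups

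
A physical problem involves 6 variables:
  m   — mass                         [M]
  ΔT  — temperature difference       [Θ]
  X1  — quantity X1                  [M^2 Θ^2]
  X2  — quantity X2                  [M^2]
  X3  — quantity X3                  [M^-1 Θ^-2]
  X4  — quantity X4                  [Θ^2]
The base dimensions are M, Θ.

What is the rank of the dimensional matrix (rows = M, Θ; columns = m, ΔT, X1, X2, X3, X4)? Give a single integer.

Dimensional matrix (M×Θ by m×ΔT×X1×X2×X3×X4):
  M: [ 1  0  2  2 -1  0]
  Θ: [ 0  1  2  0 -2  2]
Row reduction gives pivot columns m,ΔT; rank = 2

2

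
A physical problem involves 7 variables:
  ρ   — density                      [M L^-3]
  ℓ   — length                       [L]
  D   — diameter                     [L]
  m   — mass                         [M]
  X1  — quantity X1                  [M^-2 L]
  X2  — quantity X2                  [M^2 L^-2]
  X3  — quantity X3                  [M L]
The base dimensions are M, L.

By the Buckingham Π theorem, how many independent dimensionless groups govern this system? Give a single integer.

5

Dimensional matrix (M×L by ρ×ℓ×D×m×X1×X2×X3):
  M: [ 1  0  0  1 -2  2  1]
  L: [-3  1  1  0  1 -2  1]
RREF → pivots at {ρ,ℓ} ⇒ r = 2
7 vars − rank 2 = 5 Π groups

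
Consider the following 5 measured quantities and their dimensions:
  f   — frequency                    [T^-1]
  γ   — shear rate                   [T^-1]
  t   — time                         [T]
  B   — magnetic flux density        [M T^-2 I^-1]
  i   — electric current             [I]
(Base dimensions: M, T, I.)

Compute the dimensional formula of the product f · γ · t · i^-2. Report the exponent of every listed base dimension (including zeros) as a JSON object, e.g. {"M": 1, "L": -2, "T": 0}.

{"M": 0, "T": -1, "I": -2}

Exponent matrix [M,T,I] × [f,γ,t,B,i]:
  M: [ 0  0  0  1  0]
  T: [-1 -1  1 -2  0]
  I: [ 0  0  0 -1  1]
  [M]: (1)·0+(1)·0+(1)·0+(-2)·0 = 0
  [T]: (1)·-1+(1)·-1+(1)·1+(-2)·0 = -1
  [I]: (1)·0+(1)·0+(1)·0+(-2)·1 = -2
⇒ T^-1 I^-2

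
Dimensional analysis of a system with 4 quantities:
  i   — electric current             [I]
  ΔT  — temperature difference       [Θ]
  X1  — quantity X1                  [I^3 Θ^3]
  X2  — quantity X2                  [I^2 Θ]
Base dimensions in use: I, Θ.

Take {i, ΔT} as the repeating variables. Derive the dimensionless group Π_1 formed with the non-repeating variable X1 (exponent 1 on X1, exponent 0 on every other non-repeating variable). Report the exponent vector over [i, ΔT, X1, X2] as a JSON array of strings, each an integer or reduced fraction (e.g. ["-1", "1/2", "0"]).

Dimensional matrix (I×Θ by i×ΔT×X1×X2):
  I: [ 1  0  3  2]
  Θ: [ 0  1  3  1]
Echelon form has 2 nonzero rows (pivots: i,ΔT)
Pivot set = {i,ΔT}, free = {X1,X2}
RREF:
  r0: [   1    0    3    2]
  r1: [   0    1    3    1]
Fix exponent of X1 at 1, X2 at 0; solve each RREF row for its pivot's exponent:
  r0: exp(i) + (3)·1 = 0 ⇒ exp(i) = -3
  r1: exp(ΔT) + (3)·1 = 0 ⇒ exp(ΔT) = -3
Π_1 = i^-3 · ΔT^-3 · X1

["-3", "-3", "1", "0"]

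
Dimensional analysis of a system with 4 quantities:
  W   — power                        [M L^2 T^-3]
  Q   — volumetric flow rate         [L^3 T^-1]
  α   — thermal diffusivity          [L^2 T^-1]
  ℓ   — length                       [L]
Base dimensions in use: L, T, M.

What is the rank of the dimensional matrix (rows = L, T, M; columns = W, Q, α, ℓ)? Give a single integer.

3

Write exponents as rows L,T,M / cols W,Q,α,ℓ:
  L: [ 2  3  2  1]
  T: [-3 -1 -1  0]
  M: [ 1  0  0  0]
Echelon form has 3 nonzero rows (pivots: W,Q,α)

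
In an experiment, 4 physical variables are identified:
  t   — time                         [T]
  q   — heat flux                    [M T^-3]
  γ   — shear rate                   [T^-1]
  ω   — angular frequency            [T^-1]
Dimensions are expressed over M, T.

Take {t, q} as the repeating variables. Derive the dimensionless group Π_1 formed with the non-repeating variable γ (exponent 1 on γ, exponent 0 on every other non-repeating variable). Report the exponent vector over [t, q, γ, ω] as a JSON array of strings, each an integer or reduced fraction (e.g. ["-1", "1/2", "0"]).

["1", "0", "1", "0"]

Write exponents as rows M,T / cols t,q,γ,ω:
  M: [ 0  1  0  0]
  T: [ 1 -3 -1 -1]
Row reduction gives pivot columns t,q; rank = 2
Repeat: t,q; free: γ,ω
RREF:
  r0: [   1    0   -1   -1]
  r1: [   0    1    0    0]
Fix exponent of γ at 1, ω at 0; solve each RREF row for its pivot's exponent:
  r0: exp(t) + (-1)·1 = 0 ⇒ exp(t) = 1
  r1: exp(q) + (0)·1 = 0 ⇒ exp(q) = 0
Π_1 = t · γ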